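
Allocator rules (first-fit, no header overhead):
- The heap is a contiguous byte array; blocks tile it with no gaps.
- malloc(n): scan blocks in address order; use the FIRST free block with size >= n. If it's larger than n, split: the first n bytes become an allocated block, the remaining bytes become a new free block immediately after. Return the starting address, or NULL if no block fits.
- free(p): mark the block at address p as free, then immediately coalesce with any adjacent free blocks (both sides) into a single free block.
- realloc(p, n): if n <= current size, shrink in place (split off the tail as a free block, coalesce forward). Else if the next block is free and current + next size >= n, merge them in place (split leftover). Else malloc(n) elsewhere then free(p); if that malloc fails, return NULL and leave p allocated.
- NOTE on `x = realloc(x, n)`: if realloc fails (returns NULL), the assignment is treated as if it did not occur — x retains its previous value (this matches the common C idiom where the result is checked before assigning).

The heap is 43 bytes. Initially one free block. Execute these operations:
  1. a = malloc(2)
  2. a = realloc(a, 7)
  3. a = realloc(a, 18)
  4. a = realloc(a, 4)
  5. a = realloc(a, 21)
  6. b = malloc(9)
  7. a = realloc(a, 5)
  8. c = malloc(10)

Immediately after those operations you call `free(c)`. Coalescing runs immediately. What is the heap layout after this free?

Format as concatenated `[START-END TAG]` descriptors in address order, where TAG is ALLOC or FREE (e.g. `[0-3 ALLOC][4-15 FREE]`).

Answer: [0-4 ALLOC][5-20 FREE][21-29 ALLOC][30-42 FREE]

Derivation:
Op 1: a = malloc(2) -> a = 0; heap: [0-1 ALLOC][2-42 FREE]
Op 2: a = realloc(a, 7) -> a = 0; heap: [0-6 ALLOC][7-42 FREE]
Op 3: a = realloc(a, 18) -> a = 0; heap: [0-17 ALLOC][18-42 FREE]
Op 4: a = realloc(a, 4) -> a = 0; heap: [0-3 ALLOC][4-42 FREE]
Op 5: a = realloc(a, 21) -> a = 0; heap: [0-20 ALLOC][21-42 FREE]
Op 6: b = malloc(9) -> b = 21; heap: [0-20 ALLOC][21-29 ALLOC][30-42 FREE]
Op 7: a = realloc(a, 5) -> a = 0; heap: [0-4 ALLOC][5-20 FREE][21-29 ALLOC][30-42 FREE]
Op 8: c = malloc(10) -> c = 5; heap: [0-4 ALLOC][5-14 ALLOC][15-20 FREE][21-29 ALLOC][30-42 FREE]
free(c): c = 5 -> block [5-14 ALLOC]; mark free, coalesce with adjacent free neighbors -> [0-4 ALLOC][5-20 FREE][21-29 ALLOC][30-42 FREE]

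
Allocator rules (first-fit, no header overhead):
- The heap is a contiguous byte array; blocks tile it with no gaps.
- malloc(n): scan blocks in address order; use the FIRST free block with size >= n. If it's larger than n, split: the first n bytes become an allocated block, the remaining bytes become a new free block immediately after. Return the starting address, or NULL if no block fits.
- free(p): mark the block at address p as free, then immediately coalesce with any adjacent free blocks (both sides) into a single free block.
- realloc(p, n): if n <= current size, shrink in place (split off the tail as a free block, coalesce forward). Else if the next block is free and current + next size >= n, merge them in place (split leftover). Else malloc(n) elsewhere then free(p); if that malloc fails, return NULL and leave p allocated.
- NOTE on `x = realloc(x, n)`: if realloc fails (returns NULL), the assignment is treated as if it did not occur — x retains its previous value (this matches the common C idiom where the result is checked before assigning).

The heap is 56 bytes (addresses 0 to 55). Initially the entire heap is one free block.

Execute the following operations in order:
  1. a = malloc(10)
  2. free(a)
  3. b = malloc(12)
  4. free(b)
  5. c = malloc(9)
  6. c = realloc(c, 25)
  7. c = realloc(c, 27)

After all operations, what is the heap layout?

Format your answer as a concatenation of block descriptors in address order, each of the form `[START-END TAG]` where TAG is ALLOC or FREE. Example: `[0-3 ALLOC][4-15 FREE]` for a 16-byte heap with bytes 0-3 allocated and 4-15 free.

Answer: [0-26 ALLOC][27-55 FREE]

Derivation:
Op 1: a = malloc(10) -> a = 0; heap: [0-9 ALLOC][10-55 FREE]
Op 2: free(a) -> (freed a); heap: [0-55 FREE]
Op 3: b = malloc(12) -> b = 0; heap: [0-11 ALLOC][12-55 FREE]
Op 4: free(b) -> (freed b); heap: [0-55 FREE]
Op 5: c = malloc(9) -> c = 0; heap: [0-8 ALLOC][9-55 FREE]
Op 6: c = realloc(c, 25) -> c = 0; heap: [0-24 ALLOC][25-55 FREE]
Op 7: c = realloc(c, 27) -> c = 0; heap: [0-26 ALLOC][27-55 FREE]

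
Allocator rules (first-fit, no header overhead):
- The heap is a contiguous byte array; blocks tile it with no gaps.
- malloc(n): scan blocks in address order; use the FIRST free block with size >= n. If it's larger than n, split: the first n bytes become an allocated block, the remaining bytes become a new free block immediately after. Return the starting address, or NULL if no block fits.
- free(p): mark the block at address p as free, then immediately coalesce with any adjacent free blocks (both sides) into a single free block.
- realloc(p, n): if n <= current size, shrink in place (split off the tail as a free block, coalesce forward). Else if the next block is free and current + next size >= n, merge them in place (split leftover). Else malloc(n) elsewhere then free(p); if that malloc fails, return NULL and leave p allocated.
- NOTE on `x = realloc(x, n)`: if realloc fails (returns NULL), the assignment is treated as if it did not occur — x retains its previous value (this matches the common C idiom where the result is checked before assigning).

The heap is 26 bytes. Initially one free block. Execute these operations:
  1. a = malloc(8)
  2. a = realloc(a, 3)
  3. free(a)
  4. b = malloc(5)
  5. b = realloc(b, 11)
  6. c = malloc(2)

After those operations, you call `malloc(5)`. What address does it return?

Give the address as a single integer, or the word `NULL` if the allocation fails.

Answer: 13

Derivation:
Op 1: a = malloc(8) -> a = 0; heap: [0-7 ALLOC][8-25 FREE]
Op 2: a = realloc(a, 3) -> a = 0; heap: [0-2 ALLOC][3-25 FREE]
Op 3: free(a) -> (freed a); heap: [0-25 FREE]
Op 4: b = malloc(5) -> b = 0; heap: [0-4 ALLOC][5-25 FREE]
Op 5: b = realloc(b, 11) -> b = 0; heap: [0-10 ALLOC][11-25 FREE]
Op 6: c = malloc(2) -> c = 11; heap: [0-10 ALLOC][11-12 ALLOC][13-25 FREE]
malloc(5): first-fit scan over [0-10 ALLOC][11-12 ALLOC][13-25 FREE] -> 13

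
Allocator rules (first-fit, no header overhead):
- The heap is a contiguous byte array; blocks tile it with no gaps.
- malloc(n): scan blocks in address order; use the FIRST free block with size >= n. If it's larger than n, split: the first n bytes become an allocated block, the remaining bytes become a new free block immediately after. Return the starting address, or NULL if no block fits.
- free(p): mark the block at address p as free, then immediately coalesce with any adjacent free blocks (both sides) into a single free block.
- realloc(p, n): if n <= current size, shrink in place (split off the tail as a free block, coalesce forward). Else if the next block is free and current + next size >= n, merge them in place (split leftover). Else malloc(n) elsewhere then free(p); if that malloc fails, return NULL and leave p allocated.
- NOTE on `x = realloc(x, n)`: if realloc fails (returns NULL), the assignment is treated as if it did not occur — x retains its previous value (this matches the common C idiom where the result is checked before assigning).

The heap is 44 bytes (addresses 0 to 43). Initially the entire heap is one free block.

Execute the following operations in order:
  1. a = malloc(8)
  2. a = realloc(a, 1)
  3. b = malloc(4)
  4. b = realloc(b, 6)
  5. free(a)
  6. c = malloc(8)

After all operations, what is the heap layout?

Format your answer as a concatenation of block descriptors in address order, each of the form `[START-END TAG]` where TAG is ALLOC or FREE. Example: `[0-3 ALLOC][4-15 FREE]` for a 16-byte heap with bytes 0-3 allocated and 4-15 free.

Op 1: a = malloc(8) -> a = 0; heap: [0-7 ALLOC][8-43 FREE]
Op 2: a = realloc(a, 1) -> a = 0; heap: [0-0 ALLOC][1-43 FREE]
Op 3: b = malloc(4) -> b = 1; heap: [0-0 ALLOC][1-4 ALLOC][5-43 FREE]
Op 4: b = realloc(b, 6) -> b = 1; heap: [0-0 ALLOC][1-6 ALLOC][7-43 FREE]
Op 5: free(a) -> (freed a); heap: [0-0 FREE][1-6 ALLOC][7-43 FREE]
Op 6: c = malloc(8) -> c = 7; heap: [0-0 FREE][1-6 ALLOC][7-14 ALLOC][15-43 FREE]

Answer: [0-0 FREE][1-6 ALLOC][7-14 ALLOC][15-43 FREE]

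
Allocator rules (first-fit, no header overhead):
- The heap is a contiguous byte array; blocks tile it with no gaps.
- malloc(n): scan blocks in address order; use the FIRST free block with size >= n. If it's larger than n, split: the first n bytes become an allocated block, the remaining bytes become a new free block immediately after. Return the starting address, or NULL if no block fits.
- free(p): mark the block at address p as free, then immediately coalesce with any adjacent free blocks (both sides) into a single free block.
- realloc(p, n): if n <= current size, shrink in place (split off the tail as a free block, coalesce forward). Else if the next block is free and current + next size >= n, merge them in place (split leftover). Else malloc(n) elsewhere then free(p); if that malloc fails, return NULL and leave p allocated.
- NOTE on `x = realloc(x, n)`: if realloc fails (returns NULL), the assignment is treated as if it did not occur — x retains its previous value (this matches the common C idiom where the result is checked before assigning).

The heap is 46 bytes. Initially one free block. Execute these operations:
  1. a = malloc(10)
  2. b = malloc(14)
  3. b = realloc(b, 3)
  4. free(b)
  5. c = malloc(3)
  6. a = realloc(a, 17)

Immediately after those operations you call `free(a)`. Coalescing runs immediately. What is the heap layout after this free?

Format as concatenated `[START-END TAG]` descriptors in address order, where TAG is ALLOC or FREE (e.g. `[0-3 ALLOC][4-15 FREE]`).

Op 1: a = malloc(10) -> a = 0; heap: [0-9 ALLOC][10-45 FREE]
Op 2: b = malloc(14) -> b = 10; heap: [0-9 ALLOC][10-23 ALLOC][24-45 FREE]
Op 3: b = realloc(b, 3) -> b = 10; heap: [0-9 ALLOC][10-12 ALLOC][13-45 FREE]
Op 4: free(b) -> (freed b); heap: [0-9 ALLOC][10-45 FREE]
Op 5: c = malloc(3) -> c = 10; heap: [0-9 ALLOC][10-12 ALLOC][13-45 FREE]
Op 6: a = realloc(a, 17) -> a = 13; heap: [0-9 FREE][10-12 ALLOC][13-29 ALLOC][30-45 FREE]
free(a): a = 13 -> block [13-29 ALLOC]; mark free, coalesce with adjacent free neighbors -> [0-9 FREE][10-12 ALLOC][13-45 FREE]

Answer: [0-9 FREE][10-12 ALLOC][13-45 FREE]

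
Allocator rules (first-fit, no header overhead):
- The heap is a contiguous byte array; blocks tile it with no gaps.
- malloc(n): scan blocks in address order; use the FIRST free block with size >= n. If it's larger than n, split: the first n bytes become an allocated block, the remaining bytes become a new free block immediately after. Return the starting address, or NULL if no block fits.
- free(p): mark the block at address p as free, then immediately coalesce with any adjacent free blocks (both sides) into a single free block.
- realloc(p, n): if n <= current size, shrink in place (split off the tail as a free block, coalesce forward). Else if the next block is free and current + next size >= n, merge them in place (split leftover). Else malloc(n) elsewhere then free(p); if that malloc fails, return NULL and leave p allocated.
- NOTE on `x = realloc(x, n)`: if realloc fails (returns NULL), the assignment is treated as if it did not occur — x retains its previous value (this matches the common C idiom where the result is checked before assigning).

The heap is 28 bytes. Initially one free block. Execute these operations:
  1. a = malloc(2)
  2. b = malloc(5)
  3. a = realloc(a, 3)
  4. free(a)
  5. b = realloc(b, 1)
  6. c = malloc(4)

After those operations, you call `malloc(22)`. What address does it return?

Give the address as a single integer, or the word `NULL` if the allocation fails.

Answer: NULL

Derivation:
Op 1: a = malloc(2) -> a = 0; heap: [0-1 ALLOC][2-27 FREE]
Op 2: b = malloc(5) -> b = 2; heap: [0-1 ALLOC][2-6 ALLOC][7-27 FREE]
Op 3: a = realloc(a, 3) -> a = 7; heap: [0-1 FREE][2-6 ALLOC][7-9 ALLOC][10-27 FREE]
Op 4: free(a) -> (freed a); heap: [0-1 FREE][2-6 ALLOC][7-27 FREE]
Op 5: b = realloc(b, 1) -> b = 2; heap: [0-1 FREE][2-2 ALLOC][3-27 FREE]
Op 6: c = malloc(4) -> c = 3; heap: [0-1 FREE][2-2 ALLOC][3-6 ALLOC][7-27 FREE]
malloc(22): first-fit scan over [0-1 FREE][2-2 ALLOC][3-6 ALLOC][7-27 FREE] -> NULL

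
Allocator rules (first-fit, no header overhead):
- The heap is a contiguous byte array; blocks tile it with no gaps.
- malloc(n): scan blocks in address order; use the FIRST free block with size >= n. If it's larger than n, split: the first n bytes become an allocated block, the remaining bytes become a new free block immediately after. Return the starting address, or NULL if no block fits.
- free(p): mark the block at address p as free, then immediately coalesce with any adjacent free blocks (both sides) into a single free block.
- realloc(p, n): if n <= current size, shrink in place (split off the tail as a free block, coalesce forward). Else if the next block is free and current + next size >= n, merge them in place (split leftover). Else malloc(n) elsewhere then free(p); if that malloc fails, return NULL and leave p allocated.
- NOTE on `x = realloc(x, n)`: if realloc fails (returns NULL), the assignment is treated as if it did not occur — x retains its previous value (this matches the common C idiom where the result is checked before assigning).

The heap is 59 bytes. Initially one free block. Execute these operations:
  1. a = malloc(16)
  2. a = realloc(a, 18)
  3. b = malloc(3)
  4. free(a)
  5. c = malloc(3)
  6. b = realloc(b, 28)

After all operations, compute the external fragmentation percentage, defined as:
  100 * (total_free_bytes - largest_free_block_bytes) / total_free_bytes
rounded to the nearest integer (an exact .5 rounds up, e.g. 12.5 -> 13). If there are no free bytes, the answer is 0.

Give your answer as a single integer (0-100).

Op 1: a = malloc(16) -> a = 0; heap: [0-15 ALLOC][16-58 FREE]
Op 2: a = realloc(a, 18) -> a = 0; heap: [0-17 ALLOC][18-58 FREE]
Op 3: b = malloc(3) -> b = 18; heap: [0-17 ALLOC][18-20 ALLOC][21-58 FREE]
Op 4: free(a) -> (freed a); heap: [0-17 FREE][18-20 ALLOC][21-58 FREE]
Op 5: c = malloc(3) -> c = 0; heap: [0-2 ALLOC][3-17 FREE][18-20 ALLOC][21-58 FREE]
Op 6: b = realloc(b, 28) -> b = 18; heap: [0-2 ALLOC][3-17 FREE][18-45 ALLOC][46-58 FREE]
Free blocks: [15 13] total_free=28 largest=15 -> 100*(28-15)/28 = 1300/28 ≈ 46.429 -> rounds to 46

Answer: 46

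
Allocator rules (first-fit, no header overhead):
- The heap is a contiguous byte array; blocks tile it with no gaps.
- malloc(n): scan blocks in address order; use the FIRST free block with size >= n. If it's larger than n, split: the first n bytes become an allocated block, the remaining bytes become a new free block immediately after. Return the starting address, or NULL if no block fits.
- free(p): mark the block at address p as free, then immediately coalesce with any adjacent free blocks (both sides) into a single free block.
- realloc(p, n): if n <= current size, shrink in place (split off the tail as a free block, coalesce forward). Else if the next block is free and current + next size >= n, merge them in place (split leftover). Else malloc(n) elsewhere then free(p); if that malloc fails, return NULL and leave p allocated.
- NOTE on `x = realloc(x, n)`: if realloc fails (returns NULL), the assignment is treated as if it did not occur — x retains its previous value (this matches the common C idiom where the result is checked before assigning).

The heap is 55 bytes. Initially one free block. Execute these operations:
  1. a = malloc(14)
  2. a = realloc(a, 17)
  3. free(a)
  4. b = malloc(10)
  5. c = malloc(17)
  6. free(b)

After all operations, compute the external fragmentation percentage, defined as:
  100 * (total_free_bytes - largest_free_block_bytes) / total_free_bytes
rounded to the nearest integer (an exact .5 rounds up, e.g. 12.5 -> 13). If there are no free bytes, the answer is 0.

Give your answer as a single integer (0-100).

Op 1: a = malloc(14) -> a = 0; heap: [0-13 ALLOC][14-54 FREE]
Op 2: a = realloc(a, 17) -> a = 0; heap: [0-16 ALLOC][17-54 FREE]
Op 3: free(a) -> (freed a); heap: [0-54 FREE]
Op 4: b = malloc(10) -> b = 0; heap: [0-9 ALLOC][10-54 FREE]
Op 5: c = malloc(17) -> c = 10; heap: [0-9 ALLOC][10-26 ALLOC][27-54 FREE]
Op 6: free(b) -> (freed b); heap: [0-9 FREE][10-26 ALLOC][27-54 FREE]
Free blocks: [10 28] total_free=38 largest=28 -> 100*(38-28)/38 = 1000/38 ≈ 26.316 -> rounds to 26

Answer: 26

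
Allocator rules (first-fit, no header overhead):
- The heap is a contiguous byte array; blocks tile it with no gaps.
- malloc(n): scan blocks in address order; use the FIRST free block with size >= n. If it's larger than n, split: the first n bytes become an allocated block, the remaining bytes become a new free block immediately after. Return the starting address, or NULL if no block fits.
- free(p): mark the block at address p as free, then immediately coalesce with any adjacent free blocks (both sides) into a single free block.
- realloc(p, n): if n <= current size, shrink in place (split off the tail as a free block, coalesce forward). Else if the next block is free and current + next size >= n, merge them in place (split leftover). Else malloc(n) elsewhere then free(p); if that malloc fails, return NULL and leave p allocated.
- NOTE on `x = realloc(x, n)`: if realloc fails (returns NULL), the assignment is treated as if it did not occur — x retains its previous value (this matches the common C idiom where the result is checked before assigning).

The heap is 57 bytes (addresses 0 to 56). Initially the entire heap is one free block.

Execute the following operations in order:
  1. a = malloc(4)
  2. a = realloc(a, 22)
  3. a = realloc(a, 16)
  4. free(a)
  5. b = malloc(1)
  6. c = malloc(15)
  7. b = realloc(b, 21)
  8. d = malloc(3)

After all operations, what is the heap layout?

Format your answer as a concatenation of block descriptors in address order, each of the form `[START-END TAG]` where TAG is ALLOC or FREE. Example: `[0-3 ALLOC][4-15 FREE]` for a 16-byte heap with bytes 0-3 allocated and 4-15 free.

Op 1: a = malloc(4) -> a = 0; heap: [0-3 ALLOC][4-56 FREE]
Op 2: a = realloc(a, 22) -> a = 0; heap: [0-21 ALLOC][22-56 FREE]
Op 3: a = realloc(a, 16) -> a = 0; heap: [0-15 ALLOC][16-56 FREE]
Op 4: free(a) -> (freed a); heap: [0-56 FREE]
Op 5: b = malloc(1) -> b = 0; heap: [0-0 ALLOC][1-56 FREE]
Op 6: c = malloc(15) -> c = 1; heap: [0-0 ALLOC][1-15 ALLOC][16-56 FREE]
Op 7: b = realloc(b, 21) -> b = 16; heap: [0-0 FREE][1-15 ALLOC][16-36 ALLOC][37-56 FREE]
Op 8: d = malloc(3) -> d = 37; heap: [0-0 FREE][1-15 ALLOC][16-36 ALLOC][37-39 ALLOC][40-56 FREE]

Answer: [0-0 FREE][1-15 ALLOC][16-36 ALLOC][37-39 ALLOC][40-56 FREE]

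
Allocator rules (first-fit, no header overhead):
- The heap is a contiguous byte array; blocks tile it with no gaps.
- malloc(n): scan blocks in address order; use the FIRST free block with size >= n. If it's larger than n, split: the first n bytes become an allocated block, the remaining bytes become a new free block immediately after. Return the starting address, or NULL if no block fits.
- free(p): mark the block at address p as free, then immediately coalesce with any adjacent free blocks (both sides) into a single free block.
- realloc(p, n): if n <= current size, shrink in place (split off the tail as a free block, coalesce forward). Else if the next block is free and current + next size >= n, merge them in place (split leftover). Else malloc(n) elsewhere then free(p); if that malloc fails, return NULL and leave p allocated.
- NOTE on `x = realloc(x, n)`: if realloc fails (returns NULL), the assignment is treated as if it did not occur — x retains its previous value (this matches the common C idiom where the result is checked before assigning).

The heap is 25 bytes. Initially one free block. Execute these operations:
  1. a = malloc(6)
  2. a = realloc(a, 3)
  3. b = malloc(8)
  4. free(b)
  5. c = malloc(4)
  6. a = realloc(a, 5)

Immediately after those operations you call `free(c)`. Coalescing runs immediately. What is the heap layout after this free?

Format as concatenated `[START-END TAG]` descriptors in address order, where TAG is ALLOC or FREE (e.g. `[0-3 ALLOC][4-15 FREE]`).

Op 1: a = malloc(6) -> a = 0; heap: [0-5 ALLOC][6-24 FREE]
Op 2: a = realloc(a, 3) -> a = 0; heap: [0-2 ALLOC][3-24 FREE]
Op 3: b = malloc(8) -> b = 3; heap: [0-2 ALLOC][3-10 ALLOC][11-24 FREE]
Op 4: free(b) -> (freed b); heap: [0-2 ALLOC][3-24 FREE]
Op 5: c = malloc(4) -> c = 3; heap: [0-2 ALLOC][3-6 ALLOC][7-24 FREE]
Op 6: a = realloc(a, 5) -> a = 7; heap: [0-2 FREE][3-6 ALLOC][7-11 ALLOC][12-24 FREE]
free(c): c = 3 -> block [3-6 ALLOC]; mark free, coalesce with adjacent free neighbors -> [0-6 FREE][7-11 ALLOC][12-24 FREE]

Answer: [0-6 FREE][7-11 ALLOC][12-24 FREE]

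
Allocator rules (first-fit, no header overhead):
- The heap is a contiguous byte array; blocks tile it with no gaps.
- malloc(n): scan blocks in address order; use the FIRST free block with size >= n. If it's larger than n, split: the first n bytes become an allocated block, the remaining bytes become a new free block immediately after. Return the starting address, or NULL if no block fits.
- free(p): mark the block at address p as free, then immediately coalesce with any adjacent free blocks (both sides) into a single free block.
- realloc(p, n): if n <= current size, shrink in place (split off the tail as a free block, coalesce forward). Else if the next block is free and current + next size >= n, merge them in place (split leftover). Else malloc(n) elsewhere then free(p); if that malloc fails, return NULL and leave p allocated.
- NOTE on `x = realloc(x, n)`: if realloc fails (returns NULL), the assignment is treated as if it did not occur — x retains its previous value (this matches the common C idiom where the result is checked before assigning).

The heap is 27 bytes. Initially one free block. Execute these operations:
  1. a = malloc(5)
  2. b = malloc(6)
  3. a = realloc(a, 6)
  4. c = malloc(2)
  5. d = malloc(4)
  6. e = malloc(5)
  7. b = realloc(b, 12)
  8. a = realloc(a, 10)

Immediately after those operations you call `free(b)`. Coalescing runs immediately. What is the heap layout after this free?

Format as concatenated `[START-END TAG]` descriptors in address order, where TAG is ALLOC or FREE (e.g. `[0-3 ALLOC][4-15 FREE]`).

Op 1: a = malloc(5) -> a = 0; heap: [0-4 ALLOC][5-26 FREE]
Op 2: b = malloc(6) -> b = 5; heap: [0-4 ALLOC][5-10 ALLOC][11-26 FREE]
Op 3: a = realloc(a, 6) -> a = 11; heap: [0-4 FREE][5-10 ALLOC][11-16 ALLOC][17-26 FREE]
Op 4: c = malloc(2) -> c = 0; heap: [0-1 ALLOC][2-4 FREE][5-10 ALLOC][11-16 ALLOC][17-26 FREE]
Op 5: d = malloc(4) -> d = 17; heap: [0-1 ALLOC][2-4 FREE][5-10 ALLOC][11-16 ALLOC][17-20 ALLOC][21-26 FREE]
Op 6: e = malloc(5) -> e = 21; heap: [0-1 ALLOC][2-4 FREE][5-10 ALLOC][11-16 ALLOC][17-20 ALLOC][21-25 ALLOC][26-26 FREE]
Op 7: b = realloc(b, 12) -> NULL (b unchanged); heap: [0-1 ALLOC][2-4 FREE][5-10 ALLOC][11-16 ALLOC][17-20 ALLOC][21-25 ALLOC][26-26 FREE]
Op 8: a = realloc(a, 10) -> NULL (a unchanged); heap: [0-1 ALLOC][2-4 FREE][5-10 ALLOC][11-16 ALLOC][17-20 ALLOC][21-25 ALLOC][26-26 FREE]
free(b): b = 5 -> block [5-10 ALLOC]; mark free, coalesce with adjacent free neighbors -> [0-1 ALLOC][2-10 FREE][11-16 ALLOC][17-20 ALLOC][21-25 ALLOC][26-26 FREE]

Answer: [0-1 ALLOC][2-10 FREE][11-16 ALLOC][17-20 ALLOC][21-25 ALLOC][26-26 FREE]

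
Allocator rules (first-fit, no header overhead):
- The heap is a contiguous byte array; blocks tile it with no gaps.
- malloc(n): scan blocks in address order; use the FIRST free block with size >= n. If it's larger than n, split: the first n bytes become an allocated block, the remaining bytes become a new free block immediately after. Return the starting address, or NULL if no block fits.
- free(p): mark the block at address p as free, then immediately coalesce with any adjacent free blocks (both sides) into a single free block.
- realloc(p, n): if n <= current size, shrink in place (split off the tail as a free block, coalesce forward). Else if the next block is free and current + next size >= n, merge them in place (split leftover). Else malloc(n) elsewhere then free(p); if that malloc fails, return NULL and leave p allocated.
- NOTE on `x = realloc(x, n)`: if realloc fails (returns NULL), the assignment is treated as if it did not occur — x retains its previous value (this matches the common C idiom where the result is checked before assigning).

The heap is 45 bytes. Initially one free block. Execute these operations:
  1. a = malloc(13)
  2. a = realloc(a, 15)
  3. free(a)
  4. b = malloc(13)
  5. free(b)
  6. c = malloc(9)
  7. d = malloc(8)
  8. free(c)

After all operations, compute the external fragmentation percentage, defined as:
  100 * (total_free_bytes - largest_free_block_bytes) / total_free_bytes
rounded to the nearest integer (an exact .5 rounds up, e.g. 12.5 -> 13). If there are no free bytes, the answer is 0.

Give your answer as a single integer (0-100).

Op 1: a = malloc(13) -> a = 0; heap: [0-12 ALLOC][13-44 FREE]
Op 2: a = realloc(a, 15) -> a = 0; heap: [0-14 ALLOC][15-44 FREE]
Op 3: free(a) -> (freed a); heap: [0-44 FREE]
Op 4: b = malloc(13) -> b = 0; heap: [0-12 ALLOC][13-44 FREE]
Op 5: free(b) -> (freed b); heap: [0-44 FREE]
Op 6: c = malloc(9) -> c = 0; heap: [0-8 ALLOC][9-44 FREE]
Op 7: d = malloc(8) -> d = 9; heap: [0-8 ALLOC][9-16 ALLOC][17-44 FREE]
Op 8: free(c) -> (freed c); heap: [0-8 FREE][9-16 ALLOC][17-44 FREE]
Free blocks: [9 28] total_free=37 largest=28 -> 100*(37-28)/37 = 900/37 ≈ 24.324 -> rounds to 24

Answer: 24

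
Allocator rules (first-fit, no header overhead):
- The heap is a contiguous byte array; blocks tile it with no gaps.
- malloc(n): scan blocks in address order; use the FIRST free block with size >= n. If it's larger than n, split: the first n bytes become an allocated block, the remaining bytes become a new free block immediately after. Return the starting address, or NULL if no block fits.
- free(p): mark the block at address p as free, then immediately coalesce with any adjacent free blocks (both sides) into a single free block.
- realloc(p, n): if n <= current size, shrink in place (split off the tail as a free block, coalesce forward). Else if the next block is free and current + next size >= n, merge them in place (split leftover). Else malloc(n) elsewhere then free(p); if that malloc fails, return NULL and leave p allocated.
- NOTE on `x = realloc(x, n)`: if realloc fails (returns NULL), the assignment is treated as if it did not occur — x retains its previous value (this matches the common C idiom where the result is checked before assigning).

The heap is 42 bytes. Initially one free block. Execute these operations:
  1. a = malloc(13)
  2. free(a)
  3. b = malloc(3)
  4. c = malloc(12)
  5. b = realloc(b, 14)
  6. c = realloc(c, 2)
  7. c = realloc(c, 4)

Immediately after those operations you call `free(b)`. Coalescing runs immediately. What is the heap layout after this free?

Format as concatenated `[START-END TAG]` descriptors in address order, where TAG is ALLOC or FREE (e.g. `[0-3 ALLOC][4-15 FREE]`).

Op 1: a = malloc(13) -> a = 0; heap: [0-12 ALLOC][13-41 FREE]
Op 2: free(a) -> (freed a); heap: [0-41 FREE]
Op 3: b = malloc(3) -> b = 0; heap: [0-2 ALLOC][3-41 FREE]
Op 4: c = malloc(12) -> c = 3; heap: [0-2 ALLOC][3-14 ALLOC][15-41 FREE]
Op 5: b = realloc(b, 14) -> b = 15; heap: [0-2 FREE][3-14 ALLOC][15-28 ALLOC][29-41 FREE]
Op 6: c = realloc(c, 2) -> c = 3; heap: [0-2 FREE][3-4 ALLOC][5-14 FREE][15-28 ALLOC][29-41 FREE]
Op 7: c = realloc(c, 4) -> c = 3; heap: [0-2 FREE][3-6 ALLOC][7-14 FREE][15-28 ALLOC][29-41 FREE]
free(b): b = 15 -> block [15-28 ALLOC]; mark free, coalesce with adjacent free neighbors -> [0-2 FREE][3-6 ALLOC][7-41 FREE]

Answer: [0-2 FREE][3-6 ALLOC][7-41 FREE]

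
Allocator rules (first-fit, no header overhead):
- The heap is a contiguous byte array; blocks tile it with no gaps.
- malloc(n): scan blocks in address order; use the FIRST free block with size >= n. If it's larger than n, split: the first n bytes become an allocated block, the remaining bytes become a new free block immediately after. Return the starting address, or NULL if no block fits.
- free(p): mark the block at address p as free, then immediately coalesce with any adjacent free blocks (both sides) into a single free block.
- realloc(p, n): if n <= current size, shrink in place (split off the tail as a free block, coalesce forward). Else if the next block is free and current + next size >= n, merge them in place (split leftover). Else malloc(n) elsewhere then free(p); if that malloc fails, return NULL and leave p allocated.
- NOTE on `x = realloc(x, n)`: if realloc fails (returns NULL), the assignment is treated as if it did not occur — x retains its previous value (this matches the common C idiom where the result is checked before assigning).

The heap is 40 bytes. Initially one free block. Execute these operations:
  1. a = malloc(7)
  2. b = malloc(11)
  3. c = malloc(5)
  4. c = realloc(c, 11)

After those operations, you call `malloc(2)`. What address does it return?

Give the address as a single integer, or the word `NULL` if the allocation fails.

Op 1: a = malloc(7) -> a = 0; heap: [0-6 ALLOC][7-39 FREE]
Op 2: b = malloc(11) -> b = 7; heap: [0-6 ALLOC][7-17 ALLOC][18-39 FREE]
Op 3: c = malloc(5) -> c = 18; heap: [0-6 ALLOC][7-17 ALLOC][18-22 ALLOC][23-39 FREE]
Op 4: c = realloc(c, 11) -> c = 18; heap: [0-6 ALLOC][7-17 ALLOC][18-28 ALLOC][29-39 FREE]
malloc(2): first-fit scan over [0-6 ALLOC][7-17 ALLOC][18-28 ALLOC][29-39 FREE] -> 29

Answer: 29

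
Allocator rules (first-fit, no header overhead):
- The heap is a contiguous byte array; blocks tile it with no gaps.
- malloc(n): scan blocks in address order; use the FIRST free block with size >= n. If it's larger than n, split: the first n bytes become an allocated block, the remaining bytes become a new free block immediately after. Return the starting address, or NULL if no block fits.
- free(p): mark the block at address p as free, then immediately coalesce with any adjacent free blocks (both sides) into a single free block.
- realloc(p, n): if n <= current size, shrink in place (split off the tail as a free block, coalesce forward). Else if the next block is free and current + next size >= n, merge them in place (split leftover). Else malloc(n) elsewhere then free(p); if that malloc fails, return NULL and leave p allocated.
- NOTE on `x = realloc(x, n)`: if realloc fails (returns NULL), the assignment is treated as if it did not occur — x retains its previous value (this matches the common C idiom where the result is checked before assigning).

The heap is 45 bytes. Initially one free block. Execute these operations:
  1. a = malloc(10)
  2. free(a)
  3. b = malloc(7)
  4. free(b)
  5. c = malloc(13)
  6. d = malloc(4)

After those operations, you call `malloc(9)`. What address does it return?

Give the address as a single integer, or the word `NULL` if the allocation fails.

Answer: 17

Derivation:
Op 1: a = malloc(10) -> a = 0; heap: [0-9 ALLOC][10-44 FREE]
Op 2: free(a) -> (freed a); heap: [0-44 FREE]
Op 3: b = malloc(7) -> b = 0; heap: [0-6 ALLOC][7-44 FREE]
Op 4: free(b) -> (freed b); heap: [0-44 FREE]
Op 5: c = malloc(13) -> c = 0; heap: [0-12 ALLOC][13-44 FREE]
Op 6: d = malloc(4) -> d = 13; heap: [0-12 ALLOC][13-16 ALLOC][17-44 FREE]
malloc(9): first-fit scan over [0-12 ALLOC][13-16 ALLOC][17-44 FREE] -> 17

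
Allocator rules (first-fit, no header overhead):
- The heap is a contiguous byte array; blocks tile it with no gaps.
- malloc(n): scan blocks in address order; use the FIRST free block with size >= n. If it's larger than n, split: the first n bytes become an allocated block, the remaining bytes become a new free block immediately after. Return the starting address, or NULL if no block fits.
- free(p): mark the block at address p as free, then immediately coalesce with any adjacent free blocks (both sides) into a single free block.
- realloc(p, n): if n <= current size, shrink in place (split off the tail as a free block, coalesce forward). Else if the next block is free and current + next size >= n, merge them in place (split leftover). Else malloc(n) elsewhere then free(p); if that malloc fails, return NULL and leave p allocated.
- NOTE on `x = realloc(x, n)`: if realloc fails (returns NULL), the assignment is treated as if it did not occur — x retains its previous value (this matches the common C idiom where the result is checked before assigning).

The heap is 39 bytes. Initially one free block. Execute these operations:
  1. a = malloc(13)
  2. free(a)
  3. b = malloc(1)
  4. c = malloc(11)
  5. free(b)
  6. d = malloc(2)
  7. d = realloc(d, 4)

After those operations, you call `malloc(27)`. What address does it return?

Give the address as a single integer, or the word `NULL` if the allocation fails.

Answer: NULL

Derivation:
Op 1: a = malloc(13) -> a = 0; heap: [0-12 ALLOC][13-38 FREE]
Op 2: free(a) -> (freed a); heap: [0-38 FREE]
Op 3: b = malloc(1) -> b = 0; heap: [0-0 ALLOC][1-38 FREE]
Op 4: c = malloc(11) -> c = 1; heap: [0-0 ALLOC][1-11 ALLOC][12-38 FREE]
Op 5: free(b) -> (freed b); heap: [0-0 FREE][1-11 ALLOC][12-38 FREE]
Op 6: d = malloc(2) -> d = 12; heap: [0-0 FREE][1-11 ALLOC][12-13 ALLOC][14-38 FREE]
Op 7: d = realloc(d, 4) -> d = 12; heap: [0-0 FREE][1-11 ALLOC][12-15 ALLOC][16-38 FREE]
malloc(27): first-fit scan over [0-0 FREE][1-11 ALLOC][12-15 ALLOC][16-38 FREE] -> NULL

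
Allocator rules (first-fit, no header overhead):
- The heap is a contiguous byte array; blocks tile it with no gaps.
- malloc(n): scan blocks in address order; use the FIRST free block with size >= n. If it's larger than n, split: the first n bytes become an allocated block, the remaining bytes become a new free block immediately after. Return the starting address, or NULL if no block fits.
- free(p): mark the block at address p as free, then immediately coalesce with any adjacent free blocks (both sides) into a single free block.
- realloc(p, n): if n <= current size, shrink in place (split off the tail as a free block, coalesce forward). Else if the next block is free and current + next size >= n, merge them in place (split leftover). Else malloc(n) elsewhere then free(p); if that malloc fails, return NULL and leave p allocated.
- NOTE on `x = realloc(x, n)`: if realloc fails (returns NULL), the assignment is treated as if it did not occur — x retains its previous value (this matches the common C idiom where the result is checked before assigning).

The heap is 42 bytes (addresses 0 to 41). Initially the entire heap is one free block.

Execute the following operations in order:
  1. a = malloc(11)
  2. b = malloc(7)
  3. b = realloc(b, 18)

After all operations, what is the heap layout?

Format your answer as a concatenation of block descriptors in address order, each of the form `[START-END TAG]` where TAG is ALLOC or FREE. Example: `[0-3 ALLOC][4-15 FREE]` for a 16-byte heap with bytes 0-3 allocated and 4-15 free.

Op 1: a = malloc(11) -> a = 0; heap: [0-10 ALLOC][11-41 FREE]
Op 2: b = malloc(7) -> b = 11; heap: [0-10 ALLOC][11-17 ALLOC][18-41 FREE]
Op 3: b = realloc(b, 18) -> b = 11; heap: [0-10 ALLOC][11-28 ALLOC][29-41 FREE]

Answer: [0-10 ALLOC][11-28 ALLOC][29-41 FREE]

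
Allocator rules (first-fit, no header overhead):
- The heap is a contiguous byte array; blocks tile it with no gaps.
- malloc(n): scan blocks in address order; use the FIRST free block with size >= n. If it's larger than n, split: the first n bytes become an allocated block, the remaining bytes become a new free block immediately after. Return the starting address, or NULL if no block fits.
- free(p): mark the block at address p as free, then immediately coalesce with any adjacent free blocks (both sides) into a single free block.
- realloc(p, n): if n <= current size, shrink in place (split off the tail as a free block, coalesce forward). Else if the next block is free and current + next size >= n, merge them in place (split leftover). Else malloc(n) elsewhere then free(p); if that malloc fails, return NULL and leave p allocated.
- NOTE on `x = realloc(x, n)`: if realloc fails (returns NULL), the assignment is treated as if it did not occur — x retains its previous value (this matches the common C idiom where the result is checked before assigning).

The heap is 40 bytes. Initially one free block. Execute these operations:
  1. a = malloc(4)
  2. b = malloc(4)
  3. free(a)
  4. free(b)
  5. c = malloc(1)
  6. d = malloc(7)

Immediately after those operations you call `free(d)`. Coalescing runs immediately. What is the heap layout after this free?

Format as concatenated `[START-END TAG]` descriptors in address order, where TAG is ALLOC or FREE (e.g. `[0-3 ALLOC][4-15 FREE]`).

Op 1: a = malloc(4) -> a = 0; heap: [0-3 ALLOC][4-39 FREE]
Op 2: b = malloc(4) -> b = 4; heap: [0-3 ALLOC][4-7 ALLOC][8-39 FREE]
Op 3: free(a) -> (freed a); heap: [0-3 FREE][4-7 ALLOC][8-39 FREE]
Op 4: free(b) -> (freed b); heap: [0-39 FREE]
Op 5: c = malloc(1) -> c = 0; heap: [0-0 ALLOC][1-39 FREE]
Op 6: d = malloc(7) -> d = 1; heap: [0-0 ALLOC][1-7 ALLOC][8-39 FREE]
free(d): d = 1 -> block [1-7 ALLOC]; mark free, coalesce with adjacent free neighbors -> [0-0 ALLOC][1-39 FREE]

Answer: [0-0 ALLOC][1-39 FREE]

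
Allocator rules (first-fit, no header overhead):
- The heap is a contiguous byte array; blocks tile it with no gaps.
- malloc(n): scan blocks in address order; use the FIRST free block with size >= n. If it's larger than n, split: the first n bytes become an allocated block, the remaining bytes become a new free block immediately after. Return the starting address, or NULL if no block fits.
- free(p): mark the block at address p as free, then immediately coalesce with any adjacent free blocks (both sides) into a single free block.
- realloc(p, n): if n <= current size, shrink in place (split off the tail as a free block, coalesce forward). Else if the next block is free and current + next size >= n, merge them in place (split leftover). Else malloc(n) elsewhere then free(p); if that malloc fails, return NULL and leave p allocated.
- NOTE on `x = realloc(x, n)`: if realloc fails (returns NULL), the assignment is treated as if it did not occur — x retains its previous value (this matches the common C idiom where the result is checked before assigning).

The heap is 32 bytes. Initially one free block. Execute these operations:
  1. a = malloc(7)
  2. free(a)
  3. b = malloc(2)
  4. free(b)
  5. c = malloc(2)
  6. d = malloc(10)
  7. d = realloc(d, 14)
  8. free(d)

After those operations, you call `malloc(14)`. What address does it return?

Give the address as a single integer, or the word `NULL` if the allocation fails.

Op 1: a = malloc(7) -> a = 0; heap: [0-6 ALLOC][7-31 FREE]
Op 2: free(a) -> (freed a); heap: [0-31 FREE]
Op 3: b = malloc(2) -> b = 0; heap: [0-1 ALLOC][2-31 FREE]
Op 4: free(b) -> (freed b); heap: [0-31 FREE]
Op 5: c = malloc(2) -> c = 0; heap: [0-1 ALLOC][2-31 FREE]
Op 6: d = malloc(10) -> d = 2; heap: [0-1 ALLOC][2-11 ALLOC][12-31 FREE]
Op 7: d = realloc(d, 14) -> d = 2; heap: [0-1 ALLOC][2-15 ALLOC][16-31 FREE]
Op 8: free(d) -> (freed d); heap: [0-1 ALLOC][2-31 FREE]
malloc(14): first-fit scan over [0-1 ALLOC][2-31 FREE] -> 2

Answer: 2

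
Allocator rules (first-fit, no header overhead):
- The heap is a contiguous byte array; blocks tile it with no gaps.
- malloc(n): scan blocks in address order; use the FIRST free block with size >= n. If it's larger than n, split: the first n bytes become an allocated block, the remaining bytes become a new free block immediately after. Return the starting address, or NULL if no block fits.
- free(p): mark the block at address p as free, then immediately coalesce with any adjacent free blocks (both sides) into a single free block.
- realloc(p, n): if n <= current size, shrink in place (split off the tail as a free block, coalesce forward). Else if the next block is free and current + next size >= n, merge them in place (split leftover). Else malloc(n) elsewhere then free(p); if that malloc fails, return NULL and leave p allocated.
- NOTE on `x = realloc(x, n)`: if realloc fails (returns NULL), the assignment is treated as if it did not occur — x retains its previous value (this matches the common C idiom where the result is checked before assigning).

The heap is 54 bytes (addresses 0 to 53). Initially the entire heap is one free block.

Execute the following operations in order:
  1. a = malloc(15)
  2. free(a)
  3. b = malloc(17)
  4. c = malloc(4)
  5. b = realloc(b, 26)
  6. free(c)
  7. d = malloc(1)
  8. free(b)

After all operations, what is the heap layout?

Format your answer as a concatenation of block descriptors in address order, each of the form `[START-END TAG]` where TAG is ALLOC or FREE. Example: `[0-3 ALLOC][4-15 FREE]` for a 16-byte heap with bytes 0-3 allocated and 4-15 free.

Op 1: a = malloc(15) -> a = 0; heap: [0-14 ALLOC][15-53 FREE]
Op 2: free(a) -> (freed a); heap: [0-53 FREE]
Op 3: b = malloc(17) -> b = 0; heap: [0-16 ALLOC][17-53 FREE]
Op 4: c = malloc(4) -> c = 17; heap: [0-16 ALLOC][17-20 ALLOC][21-53 FREE]
Op 5: b = realloc(b, 26) -> b = 21; heap: [0-16 FREE][17-20 ALLOC][21-46 ALLOC][47-53 FREE]
Op 6: free(c) -> (freed c); heap: [0-20 FREE][21-46 ALLOC][47-53 FREE]
Op 7: d = malloc(1) -> d = 0; heap: [0-0 ALLOC][1-20 FREE][21-46 ALLOC][47-53 FREE]
Op 8: free(b) -> (freed b); heap: [0-0 ALLOC][1-53 FREE]

Answer: [0-0 ALLOC][1-53 FREE]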